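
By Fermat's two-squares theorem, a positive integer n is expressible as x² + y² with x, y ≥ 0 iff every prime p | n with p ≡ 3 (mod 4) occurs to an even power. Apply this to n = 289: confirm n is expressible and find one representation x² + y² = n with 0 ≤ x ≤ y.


Step 1: Factor n = 289 = 17^2.
Step 2: Check the mod-4 condition on each prime factor: 17 ≡ 1 (mod 4), exponent 2.
All primes ≡ 3 (mod 4) appear to even exponent (or don't appear), so by the two-squares theorem n IS expressible as a sum of two squares.
Step 3: Build a representation. Here n = 17 · 17 is a product of primes ≡ 1 (mod 4). Each prime p ≡ 1 (mod 4) is itself a sum of two squares; find a² by testing p − a² for a perfect square:
  17: 17 − 1² = 16 = 4² ⇒ 17 = 1² + 4².
  Combine using the Brahmagupta–Fibonacci identity (a² + b²)(c² + d²) = (ac − bd)² + (ad + bc)² = (ac + bd)² + (ad − bc)²:
  17 · 17 = 289: from (1² + 4²)(1² + 4²), take (1·1 − 4·4, 1·4 + 4·1) = (1 − 16, 4 + 4) = (-15, 8); dropping signs (only squares matter) gives (15, 8); check 15² + 8² = 225 + 64 = 289 ✓.
Step 4: Order so x ≤ y and verify: 8² + 15² = 64 + 225 = 289 = n. ✓

n = 289 = 8² + 15² (one valid representation with x ≤ y).


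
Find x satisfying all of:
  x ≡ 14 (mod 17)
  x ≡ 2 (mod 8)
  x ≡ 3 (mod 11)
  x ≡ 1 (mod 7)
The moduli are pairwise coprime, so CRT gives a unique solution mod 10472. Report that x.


Product of moduli M = 17 · 8 · 11 · 7 = 10472.
Merge one congruence at a time:
  Start: x ≡ 14 (mod 17).
  Combine with x ≡ 2 (mod 8); new modulus lcm = 136.
    Write x = 14 + 17·t and substitute into x ≡ 2 (mod 8): 17·t ≡ 2 − 14 = -12 (mod 8).
    Reduce coefficients mod 8: 1·t ≡ 4 (mod 8).
    So t ≡ 4 (mod 8).
    Then x = 14 + 17·4 = 82, valid modulo lcm(17, 8) = 136: x ≡ 82 (mod 136).
  Combine with x ≡ 3 (mod 11); new modulus lcm = 1496.
    Write x = 82 + 136·t and substitute into x ≡ 3 (mod 11): 136·t ≡ 3 − 82 = -79 (mod 11).
    Reduce coefficients mod 11: 4·t ≡ 9 (mod 11).
    The inverse of 4 mod 11 is 3 (since 4·3 = 12 = 1·11 + 1), so t ≡ 3·9 = 27 ≡ 5 (mod 11).
    Then x = 82 + 136·5 = 762, valid modulo lcm(136, 11) = 1496: x ≡ 762 (mod 1496).
  Combine with x ≡ 1 (mod 7); new modulus lcm = 10472.
    Write x = 762 + 1496·t and substitute into x ≡ 1 (mod 7): 1496·t ≡ 1 − 762 = -761 (mod 7).
    Reduce coefficients mod 7: 5·t ≡ 2 (mod 7).
    The inverse of 5 mod 7 is 3 (since 5·3 = 15 = 2·7 + 1), so t ≡ 3·2 = 6 ≡ 6 (mod 7).
    Then x = 762 + 1496·6 = 9738, valid modulo lcm(1496, 7) = 10472: x ≡ 9738 (mod 10472).
Verify against each original: 9738 mod 17 = 14, 9738 mod 8 = 2, 9738 mod 11 = 3, 9738 mod 7 = 1.

x ≡ 9738 (mod 10472).


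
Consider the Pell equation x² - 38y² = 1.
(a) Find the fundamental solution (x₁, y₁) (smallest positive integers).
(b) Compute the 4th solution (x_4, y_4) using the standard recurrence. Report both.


Step 1: Find the fundamental solution (x₁, y₁) of x² - 38y² = 1.
  Expand √38 as a continued fraction. a₀ = ⌊√38⌋ = 6; iterate m_{k+1} = d_k·a_k − m_k, d_{k+1} = (38 − m_{k+1}²)/d_k, a_{k+1} = ⌊(a₀ + m_{k+1})/d_{k+1}⌋ (starting m₀ = 0, d₀ = 1), with convergents p_k = a_k·p_{k-1} + p_{k-2}, q_k = a_k·q_{k-1} + q_{k-2} (p₋₁ = 1, q₋₁ = 0):
  k = 0: a₀ = 6; p₀/q₀ = 6/1; p₀² − 38·q₀² = 36 − 38 = -2.
  k = 1: m = 6, d = 2, a = ⌊(6 + 6)/2⌋ = 6; p/q = (6·6 + 1)/(6·1 + 0) = 37/6; p² − 38·q² = 1369 − 1368 = 1.
  The first convergent with p² − 38·q² = 1 gives the fundamental solution (x₁, y₁) = (37, 6).
Step 2: Apply the recurrence (x_{n+1}, y_{n+1}) = (x₁x_n + 38y₁y_n, x₁y_n + y₁x_n) repeatedly.
  From (x_1, y_1) = (37, 6): x_2 = 37·37 + 38·6·6 = 2737; y_2 = 37·6 + 6·37 = 444.
  From (x_2, y_2) = (2737, 444): x_3 = 37·2737 + 38·6·444 = 202501; y_3 = 37·444 + 6·2737 = 32850.
  From (x_3, y_3) = (202501, 32850): x_4 = 37·202501 + 38·6·32850 = 14982337; y_4 = 37·32850 + 6·202501 = 2430456.
Step 3: Verify x_4² - 38·y_4² = 224470421981569 - 224470421981568 = 1 (should be 1). ✓

(x_1, y_1) = (37, 6); (x_4, y_4) = (14982337, 2430456).


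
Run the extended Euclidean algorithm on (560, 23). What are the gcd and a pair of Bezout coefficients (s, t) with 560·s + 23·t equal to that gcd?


Euclidean algorithm on (560, 23) — divide until remainder is 0:
  560 = 24 · 23 + 8
  23 = 2 · 8 + 7
  8 = 1 · 7 + 1
  7 = 7 · 1 + 0
gcd(560, 23) = 1.
Track Bezout coefficients alongside the remainders: start with r₀ = 560 = a·1 + b·0 (s = 1, t = 0) and r₁ = 23 = a·0 + b·1 (s = 0, t = 1); each new remainder r_{k+1} = r_{k-1} − q_k·r_k inherits s_{k+1} = s_{k-1} − q_k·s_k, t_{k+1} = t_{k-1} − q_k·t_k, so r_k = a·s_k + b·t_k at every step:
  q = 24: r = 8, s = 1 − 24·0 = 1, t = 0 − 24·1 = -24  (check: 560·1 + 23·(-24) = 8)
  q = 2: r = 7, s = 0 − 2·1 = -2, t = 1 − 2·(-24) = 49  (check: 560·(-2) + 23·49 = 7)
  q = 1: r = 1, s = 1 − 1·(-2) = 3, t = -24 − 1·49 = -73  (check: 560·3 + 23·(-73) = 1)
The row with r = 1 (the gcd) gives the Bezout coefficients s = 3, t = -73.
Result: 560 · (3) + 23 · (-73) = 1.

gcd(560, 23) = 1; s = 3, t = -73 (check: 560·3 + 23·(-73) = 1).


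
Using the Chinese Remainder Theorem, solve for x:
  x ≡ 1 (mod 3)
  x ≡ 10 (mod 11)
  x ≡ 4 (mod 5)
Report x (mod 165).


Moduli 3, 11, 5 are pairwise coprime; by CRT there is a unique solution modulo M = 3 · 11 · 5 = 165.
Solve pairwise, accumulating the modulus:
  Start with x ≡ 1 (mod 3).
  Combine with x ≡ 10 (mod 11): since gcd(3, 11) = 1, we get a unique residue mod 33.
    Write x = 1 + 3·t and substitute into x ≡ 10 (mod 11): 3·t ≡ 10 − 1 = 9 (mod 11).
    The inverse of 3 mod 11 is 4 (since 3·4 = 12 = 1·11 + 1), so t ≡ 4·9 = 36 ≡ 3 (mod 11).
    Then x = 1 + 3·3 = 10, valid modulo lcm(3, 11) = 33: x ≡ 10 (mod 33).
  Combine with x ≡ 4 (mod 5): since gcd(33, 5) = 1, we get a unique residue mod 165.
    Write x = 10 + 33·t and substitute into x ≡ 4 (mod 5): 33·t ≡ 4 − 10 = -6 (mod 5).
    Reduce coefficients mod 5: 3·t ≡ 4 (mod 5).
    The inverse of 3 mod 5 is 2 (since 3·2 = 6 = 1·5 + 1), so t ≡ 2·4 = 8 ≡ 3 (mod 5).
    Then x = 10 + 33·3 = 109, valid modulo lcm(33, 5) = 165: x ≡ 109 (mod 165).
Verify: 109 mod 3 = 1 ✓, 109 mod 11 = 10 ✓, 109 mod 5 = 4 ✓.

x ≡ 109 (mod 165).


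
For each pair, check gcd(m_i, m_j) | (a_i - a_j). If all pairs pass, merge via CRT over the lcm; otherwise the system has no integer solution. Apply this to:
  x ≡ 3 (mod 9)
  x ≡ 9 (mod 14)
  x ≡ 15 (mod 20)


Moduli 9, 14, 20 are not pairwise coprime, so CRT works modulo lcm(m_i) when all pairwise compatibility conditions hold.
Pairwise compatibility: gcd(m_i, m_j) must divide a_i - a_j for every pair.
Merge one congruence at a time:
  Start: x ≡ 3 (mod 9).
  Combine with x ≡ 9 (mod 14): gcd(9, 14) = 1; 9 - 3 = 6, which IS divisible by 1, so compatible.
    Write x = 3 + 9·t and substitute into x ≡ 9 (mod 14): 9·t ≡ 9 − 3 = 6 (mod 14).
    The inverse of 9 mod 14 is 11 (since 9·11 = 99 = 7·14 + 1), so t ≡ 11·6 = 66 ≡ 10 (mod 14).
    Then x = 3 + 9·10 = 93, valid modulo lcm(9, 14) = 126: x ≡ 93 (mod 126).
  Combine with x ≡ 15 (mod 20): gcd(126, 20) = 2; 15 - 93 = -78, which IS divisible by 2, so compatible.
    Write x = 93 + 126·t and substitute into x ≡ 15 (mod 20): 126·t ≡ 15 − 93 = -78 (mod 20).
    Divide the congruence (and modulus) by g = 2: 63·t ≡ -39 (mod 10).
    Reduce coefficients mod 10: 3·t ≡ 1 (mod 10).
    The inverse of 3 mod 10 is 7 (since 3·7 = 21 = 2·10 + 1), so t ≡ 7·1 = 7 ≡ 7 (mod 10).
    Then x = 93 + 126·7 = 975, valid modulo lcm(126, 20) = 1260: x ≡ 975 (mod 1260).
Verify: 975 mod 9 = 3, 975 mod 14 = 9, 975 mod 20 = 15.

x ≡ 975 (mod 1260).


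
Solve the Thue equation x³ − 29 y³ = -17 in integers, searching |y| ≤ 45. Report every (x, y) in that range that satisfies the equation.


The equation is x³ - 29y³ = -17. For fixed y, x³ = 29·y³ − 17, so a solution requires the RHS to be a perfect cube.
Strategy: iterate y from -45 to 45, compute RHS = 29·y³ − 17, and check whether it is a (positive or negative) perfect cube.
Check small values of y:
  y = 0: RHS = -17 is not a perfect cube.
  y = 1: RHS = 12 is not a perfect cube.
  y = -1: RHS = -46 is not a perfect cube.
  y = 2: RHS = 215 is not a perfect cube.
  y = -2: RHS = -249 is not a perfect cube.
  y = 3: RHS = 766 is not a perfect cube.
  y = -3: RHS = -800 is not a perfect cube.
Continuing the search up to |y| = 45 finds no solutions either.
No (x, y) in the scanned range satisfies the equation.

No integer solutions with |y| ≤ 45.


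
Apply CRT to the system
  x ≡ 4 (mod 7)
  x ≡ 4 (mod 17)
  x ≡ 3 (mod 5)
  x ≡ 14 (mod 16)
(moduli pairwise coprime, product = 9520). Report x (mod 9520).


Product of moduli M = 7 · 17 · 5 · 16 = 9520.
Merge one congruence at a time:
  Start: x ≡ 4 (mod 7).
  Combine with x ≡ 4 (mod 17); new modulus lcm = 119.
    Write x = 4 + 7·t and substitute into x ≡ 4 (mod 17): 7·t ≡ 4 − 4 = 0 (mod 17).
    The inverse of 7 mod 17 is 5 (since 7·5 = 35 = 2·17 + 1), so t ≡ 5·0 = 0 ≡ 0 (mod 17).
    Then x = 4 + 7·0 = 4, valid modulo lcm(7, 17) = 119: x ≡ 4 (mod 119).
  Combine with x ≡ 3 (mod 5); new modulus lcm = 595.
    Write x = 4 + 119·t and substitute into x ≡ 3 (mod 5): 119·t ≡ 3 − 4 = -1 (mod 5).
    Reduce coefficients mod 5: 4·t ≡ 4 (mod 5).
    The inverse of 4 mod 5 is 4 (since 4·4 = 16 = 3·5 + 1), so t ≡ 4·4 = 16 ≡ 1 (mod 5).
    Then x = 4 + 119·1 = 123, valid modulo lcm(119, 5) = 595: x ≡ 123 (mod 595).
  Combine with x ≡ 14 (mod 16); new modulus lcm = 9520.
    Write x = 123 + 595·t and substitute into x ≡ 14 (mod 16): 595·t ≡ 14 − 123 = -109 (mod 16).
    Reduce coefficients mod 16: 3·t ≡ 3 (mod 16).
    The inverse of 3 mod 16 is 11 (since 3·11 = 33 = 2·16 + 1), so t ≡ 11·3 = 33 ≡ 1 (mod 16).
    Then x = 123 + 595·1 = 718, valid modulo lcm(595, 16) = 9520: x ≡ 718 (mod 9520).
Verify against each original: 718 mod 7 = 4, 718 mod 17 = 4, 718 mod 5 = 3, 718 mod 16 = 14.

x ≡ 718 (mod 9520).


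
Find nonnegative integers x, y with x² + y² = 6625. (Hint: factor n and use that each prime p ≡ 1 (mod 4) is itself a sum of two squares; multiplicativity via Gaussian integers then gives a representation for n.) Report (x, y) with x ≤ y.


Step 1: Factor n = 6625 = 5^3 · 53.
Step 2: Check the mod-4 condition on each prime factor: 5 ≡ 1 (mod 4), exponent 3; 53 ≡ 1 (mod 4), exponent 1.
All primes ≡ 3 (mod 4) appear to even exponent (or don't appear), so by the two-squares theorem n IS expressible as a sum of two squares.
Step 3: Build a representation. Group n = k² · m with k = 5 and m = 5 · 53 = 265 (a product of primes ≡ 1 (mod 4)); a representation of m scales to one of n via (k·x)² + (k·y)² = k²(x² + y²). Each prime p ≡ 1 (mod 4) is itself a sum of two squares; find a² by testing p − a² for a perfect square:
  5: 5 − 1² = 4 = 2² ⇒ 5 = 1² + 2².
  53: 53 − 1² = 52, 53 − 2² = 49 = 7² ⇒ 53 = 2² + 7².
  Combine using the Brahmagupta–Fibonacci identity (a² + b²)(c² + d²) = (ac − bd)² + (ad + bc)² = (ac + bd)² + (ad − bc)²:
  5 · 53 = 265: from (1² + 2²)(2² + 7²), take (1·2 − 2·7, 1·7 + 2·2) = (2 − 14, 7 + 4) = (-12, 11); dropping signs (only squares matter) gives (12, 11); check 12² + 11² = 144 + 121 = 265 ✓.
  Scale by k = 5: (5·12, 5·11) = (60, 55).
Step 4: Order so x ≤ y and verify: 55² + 60² = 3025 + 3600 = 6625 = n. ✓

n = 6625 = 55² + 60² (one valid representation with x ≤ y).


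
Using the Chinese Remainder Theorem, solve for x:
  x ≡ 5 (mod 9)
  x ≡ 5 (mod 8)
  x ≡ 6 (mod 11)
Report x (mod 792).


Moduli 9, 8, 11 are pairwise coprime; by CRT there is a unique solution modulo M = 9 · 8 · 11 = 792.
Solve pairwise, accumulating the modulus:
  Start with x ≡ 5 (mod 9).
  Combine with x ≡ 5 (mod 8): since gcd(9, 8) = 1, we get a unique residue mod 72.
    Write x = 5 + 9·t and substitute into x ≡ 5 (mod 8): 9·t ≡ 5 − 5 = 0 (mod 8).
    Reduce coefficients mod 8: 1·t ≡ 0 (mod 8).
    So t ≡ 0 (mod 8).
    Then x = 5 + 9·0 = 5, valid modulo lcm(9, 8) = 72: x ≡ 5 (mod 72).
  Combine with x ≡ 6 (mod 11): since gcd(72, 11) = 1, we get a unique residue mod 792.
    Write x = 5 + 72·t and substitute into x ≡ 6 (mod 11): 72·t ≡ 6 − 5 = 1 (mod 11).
    Reduce coefficients mod 11: 6·t ≡ 1 (mod 11).
    The inverse of 6 mod 11 is 2 (since 6·2 = 12 = 1·11 + 1), so t ≡ 2·1 = 2 ≡ 2 (mod 11).
    Then x = 5 + 72·2 = 149, valid modulo lcm(72, 11) = 792: x ≡ 149 (mod 792).
Verify: 149 mod 9 = 5 ✓, 149 mod 8 = 5 ✓, 149 mod 11 = 6 ✓.

x ≡ 149 (mod 792).


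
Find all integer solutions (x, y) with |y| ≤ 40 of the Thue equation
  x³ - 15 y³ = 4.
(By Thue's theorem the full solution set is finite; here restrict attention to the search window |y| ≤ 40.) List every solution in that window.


The equation is x³ - 15y³ = 4. For fixed y, x³ = 15·y³ + 4, so a solution requires the RHS to be a perfect cube.
Strategy: iterate y from -40 to 40, compute RHS = 15·y³ + 4, and check whether it is a (positive or negative) perfect cube.
Check small values of y:
  y = 0: RHS = 4 is not a perfect cube.
  y = 1: RHS = 19 is not a perfect cube.
  y = -1: RHS = -11 is not a perfect cube.
  y = 2: RHS = 124 is not a perfect cube.
  y = -2: RHS = -116 is not a perfect cube.
  y = 3: RHS = 409 is not a perfect cube.
  y = -3: RHS = -401 is not a perfect cube.
Continuing the search up to |y| = 40 finds no solutions either.
No (x, y) in the scanned range satisfies the equation.

No integer solutions with |y| ≤ 40.


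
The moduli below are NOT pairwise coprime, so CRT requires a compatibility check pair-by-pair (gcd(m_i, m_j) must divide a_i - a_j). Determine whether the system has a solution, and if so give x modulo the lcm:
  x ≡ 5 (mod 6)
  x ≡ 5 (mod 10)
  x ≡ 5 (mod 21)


Moduli 6, 10, 21 are not pairwise coprime, so CRT works modulo lcm(m_i) when all pairwise compatibility conditions hold.
Pairwise compatibility: gcd(m_i, m_j) must divide a_i - a_j for every pair.
Merge one congruence at a time:
  Start: x ≡ 5 (mod 6).
  Combine with x ≡ 5 (mod 10): gcd(6, 10) = 2; 5 - 5 = 0, which IS divisible by 2, so compatible.
    Write x = 5 + 6·t and substitute into x ≡ 5 (mod 10): 6·t ≡ 5 − 5 = 0 (mod 10).
    Divide the congruence (and modulus) by g = 2: 3·t ≡ 0 (mod 5).
    The inverse of 3 mod 5 is 2 (since 3·2 = 6 = 1·5 + 1), so t ≡ 2·0 = 0 ≡ 0 (mod 5).
    Then x = 5 + 6·0 = 5, valid modulo lcm(6, 10) = 30: x ≡ 5 (mod 30).
  Combine with x ≡ 5 (mod 21): gcd(30, 21) = 3; 5 - 5 = 0, which IS divisible by 3, so compatible.
    Write x = 5 + 30·t and substitute into x ≡ 5 (mod 21): 30·t ≡ 5 − 5 = 0 (mod 21).
    Divide the congruence (and modulus) by g = 3: 10·t ≡ 0 (mod 7).
    Reduce coefficients mod 7: 3·t ≡ 0 (mod 7).
    The inverse of 3 mod 7 is 5 (since 3·5 = 15 = 2·7 + 1), so t ≡ 5·0 = 0 ≡ 0 (mod 7).
    Then x = 5 + 30·0 = 5, valid modulo lcm(30, 21) = 210: x ≡ 5 (mod 210).
Verify: 5 mod 6 = 5, 5 mod 10 = 5, 5 mod 21 = 5.

x ≡ 5 (mod 210).


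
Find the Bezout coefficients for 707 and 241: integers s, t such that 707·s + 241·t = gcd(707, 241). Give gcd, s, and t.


Euclidean algorithm on (707, 241) — divide until remainder is 0:
  707 = 2 · 241 + 225
  241 = 1 · 225 + 16
  225 = 14 · 16 + 1
  16 = 16 · 1 + 0
gcd(707, 241) = 1.
Track Bezout coefficients alongside the remainders: start with r₀ = 707 = a·1 + b·0 (s = 1, t = 0) and r₁ = 241 = a·0 + b·1 (s = 0, t = 1); each new remainder r_{k+1} = r_{k-1} − q_k·r_k inherits s_{k+1} = s_{k-1} − q_k·s_k, t_{k+1} = t_{k-1} − q_k·t_k, so r_k = a·s_k + b·t_k at every step:
  q = 2: r = 225, s = 1 − 2·0 = 1, t = 0 − 2·1 = -2  (check: 707·1 + 241·(-2) = 225)
  q = 1: r = 16, s = 0 − 1·1 = -1, t = 1 − 1·(-2) = 3  (check: 707·(-1) + 241·3 = 16)
  q = 14: r = 1, s = 1 − 14·(-1) = 15, t = -2 − 14·3 = -44  (check: 707·15 + 241·(-44) = 1)
The row with r = 1 (the gcd) gives the Bezout coefficients s = 15, t = -44.
Result: 707 · (15) + 241 · (-44) = 1.

gcd(707, 241) = 1; s = 15, t = -44 (check: 707·15 + 241·(-44) = 1).


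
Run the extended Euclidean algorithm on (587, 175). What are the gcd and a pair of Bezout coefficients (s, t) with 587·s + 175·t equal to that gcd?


Euclidean algorithm on (587, 175) — divide until remainder is 0:
  587 = 3 · 175 + 62
  175 = 2 · 62 + 51
  62 = 1 · 51 + 11
  51 = 4 · 11 + 7
  11 = 1 · 7 + 4
  7 = 1 · 4 + 3
  4 = 1 · 3 + 1
  3 = 3 · 1 + 0
gcd(587, 175) = 1.
Track Bezout coefficients alongside the remainders: start with r₀ = 587 = a·1 + b·0 (s = 1, t = 0) and r₁ = 175 = a·0 + b·1 (s = 0, t = 1); each new remainder r_{k+1} = r_{k-1} − q_k·r_k inherits s_{k+1} = s_{k-1} − q_k·s_k, t_{k+1} = t_{k-1} − q_k·t_k, so r_k = a·s_k + b·t_k at every step:
  q = 3: r = 62, s = 1 − 3·0 = 1, t = 0 − 3·1 = -3  (check: 587·1 + 175·(-3) = 62)
  q = 2: r = 51, s = 0 − 2·1 = -2, t = 1 − 2·(-3) = 7  (check: 587·(-2) + 175·7 = 51)
  q = 1: r = 11, s = 1 − 1·(-2) = 3, t = -3 − 1·7 = -10  (check: 587·3 + 175·(-10) = 11)
  q = 4: r = 7, s = -2 − 4·3 = -14, t = 7 − 4·(-10) = 47  (check: 587·(-14) + 175·47 = 7)
  q = 1: r = 4, s = 3 − 1·(-14) = 17, t = -10 − 1·47 = -57  (check: 587·17 + 175·(-57) = 4)
  q = 1: r = 3, s = -14 − 1·17 = -31, t = 47 − 1·(-57) = 104  (check: 587·(-31) + 175·104 = 3)
  q = 1: r = 1, s = 17 − 1·(-31) = 48, t = -57 − 1·104 = -161  (check: 587·48 + 175·(-161) = 1)
The row with r = 1 (the gcd) gives the Bezout coefficients s = 48, t = -161.
Result: 587 · (48) + 175 · (-161) = 1.

gcd(587, 175) = 1; s = 48, t = -161 (check: 587·48 + 175·(-161) = 1).


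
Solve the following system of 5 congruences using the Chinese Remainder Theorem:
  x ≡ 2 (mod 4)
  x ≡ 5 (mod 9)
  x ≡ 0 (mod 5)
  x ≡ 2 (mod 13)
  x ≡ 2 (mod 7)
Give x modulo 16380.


Product of moduli M = 4 · 9 · 5 · 13 · 7 = 16380.
Merge one congruence at a time:
  Start: x ≡ 2 (mod 4).
  Combine with x ≡ 5 (mod 9); new modulus lcm = 36.
    Write x = 2 + 4·t and substitute into x ≡ 5 (mod 9): 4·t ≡ 5 − 2 = 3 (mod 9).
    The inverse of 4 mod 9 is 7 (since 4·7 = 28 = 3·9 + 1), so t ≡ 7·3 = 21 ≡ 3 (mod 9).
    Then x = 2 + 4·3 = 14, valid modulo lcm(4, 9) = 36: x ≡ 14 (mod 36).
  Combine with x ≡ 0 (mod 5); new modulus lcm = 180.
    Write x = 14 + 36·t and substitute into x ≡ 0 (mod 5): 36·t ≡ 0 − 14 = -14 (mod 5).
    Reduce coefficients mod 5: 1·t ≡ 1 (mod 5).
    So t ≡ 1 (mod 5).
    Then x = 14 + 36·1 = 50, valid modulo lcm(36, 5) = 180: x ≡ 50 (mod 180).
  Combine with x ≡ 2 (mod 13); new modulus lcm = 2340.
    Write x = 50 + 180·t and substitute into x ≡ 2 (mod 13): 180·t ≡ 2 − 50 = -48 (mod 13).
    Reduce coefficients mod 13: 11·t ≡ 4 (mod 13).
    The inverse of 11 mod 13 is 6 (since 11·6 = 66 = 5·13 + 1), so t ≡ 6·4 = 24 ≡ 11 (mod 13).
    Then x = 50 + 180·11 = 2030, valid modulo lcm(180, 13) = 2340: x ≡ 2030 (mod 2340).
  Combine with x ≡ 2 (mod 7); new modulus lcm = 16380.
    Write x = 2030 + 2340·t and substitute into x ≡ 2 (mod 7): 2340·t ≡ 2 − 2030 = -2028 (mod 7).
    Reduce coefficients mod 7: 2·t ≡ 2 (mod 7).
    The inverse of 2 mod 7 is 4 (since 2·4 = 8 = 1·7 + 1), so t ≡ 4·2 = 8 ≡ 1 (mod 7).
    Then x = 2030 + 2340·1 = 4370, valid modulo lcm(2340, 7) = 16380: x ≡ 4370 (mod 16380).
Verify against each original: 4370 mod 4 = 2, 4370 mod 9 = 5, 4370 mod 5 = 0, 4370 mod 13 = 2, 4370 mod 7 = 2.

x ≡ 4370 (mod 16380).


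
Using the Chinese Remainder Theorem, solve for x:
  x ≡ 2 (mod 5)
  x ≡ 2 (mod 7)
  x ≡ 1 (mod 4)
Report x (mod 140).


Moduli 5, 7, 4 are pairwise coprime; by CRT there is a unique solution modulo M = 5 · 7 · 4 = 140.
Solve pairwise, accumulating the modulus:
  Start with x ≡ 2 (mod 5).
  Combine with x ≡ 2 (mod 7): since gcd(5, 7) = 1, we get a unique residue mod 35.
    Write x = 2 + 5·t and substitute into x ≡ 2 (mod 7): 5·t ≡ 2 − 2 = 0 (mod 7).
    The inverse of 5 mod 7 is 3 (since 5·3 = 15 = 2·7 + 1), so t ≡ 3·0 = 0 ≡ 0 (mod 7).
    Then x = 2 + 5·0 = 2, valid modulo lcm(5, 7) = 35: x ≡ 2 (mod 35).
  Combine with x ≡ 1 (mod 4): since gcd(35, 4) = 1, we get a unique residue mod 140.
    Write x = 2 + 35·t and substitute into x ≡ 1 (mod 4): 35·t ≡ 1 − 2 = -1 (mod 4).
    Reduce coefficients mod 4: 3·t ≡ 3 (mod 4).
    The inverse of 3 mod 4 is 3 (since 3·3 = 9 = 2·4 + 1), so t ≡ 3·3 = 9 ≡ 1 (mod 4).
    Then x = 2 + 35·1 = 37, valid modulo lcm(35, 4) = 140: x ≡ 37 (mod 140).
Verify: 37 mod 5 = 2 ✓, 37 mod 7 = 2 ✓, 37 mod 4 = 1 ✓.

x ≡ 37 (mod 140).


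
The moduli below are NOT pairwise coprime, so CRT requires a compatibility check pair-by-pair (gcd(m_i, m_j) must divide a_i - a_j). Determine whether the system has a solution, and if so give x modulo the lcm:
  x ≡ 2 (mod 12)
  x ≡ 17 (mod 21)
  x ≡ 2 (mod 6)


Moduli 12, 21, 6 are not pairwise coprime, so CRT works modulo lcm(m_i) when all pairwise compatibility conditions hold.
Pairwise compatibility: gcd(m_i, m_j) must divide a_i - a_j for every pair.
Merge one congruence at a time:
  Start: x ≡ 2 (mod 12).
  Combine with x ≡ 17 (mod 21): gcd(12, 21) = 3; 17 - 2 = 15, which IS divisible by 3, so compatible.
    Write x = 2 + 12·t and substitute into x ≡ 17 (mod 21): 12·t ≡ 17 − 2 = 15 (mod 21).
    Divide the congruence (and modulus) by g = 3: 4·t ≡ 5 (mod 7).
    The inverse of 4 mod 7 is 2 (since 4·2 = 8 = 1·7 + 1), so t ≡ 2·5 = 10 ≡ 3 (mod 7).
    Then x = 2 + 12·3 = 38, valid modulo lcm(12, 21) = 84: x ≡ 38 (mod 84).
  Combine with x ≡ 2 (mod 6): gcd(84, 6) = 6; 2 - 38 = -36, which IS divisible by 6, so compatible.
    Write x = 38 + 84·t and substitute into x ≡ 2 (mod 6): 84·t ≡ 2 − 38 = -36 (mod 6).
    Divide the congruence (and modulus) by g = 6: 14·t ≡ -6 (mod 1).
    Modulo 1 every t works; take t = 0.
    Then x = 38 + 84·0 = 38, valid modulo lcm(84, 6) = 84: x ≡ 38 (mod 84).
Verify: 38 mod 12 = 2, 38 mod 21 = 17, 38 mod 6 = 2.

x ≡ 38 (mod 84).


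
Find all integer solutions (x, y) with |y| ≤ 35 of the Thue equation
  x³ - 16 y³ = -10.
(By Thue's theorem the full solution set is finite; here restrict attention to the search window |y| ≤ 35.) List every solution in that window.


The equation is x³ - 16y³ = -10. For fixed y, x³ = 16·y³ − 10, so a solution requires the RHS to be a perfect cube.
Strategy: iterate y from -35 to 35, compute RHS = 16·y³ − 10, and check whether it is a (positive or negative) perfect cube.
Check small values of y:
  y = 0: RHS = -10 is not a perfect cube.
  y = 1: RHS = 6 is not a perfect cube.
  y = -1: RHS = -26 is not a perfect cube.
  y = 2: RHS = 118 is not a perfect cube.
  y = -2: RHS = -138 is not a perfect cube.
  y = 3: RHS = 422 is not a perfect cube.
  y = -3: RHS = -442 is not a perfect cube.
Continuing the search up to |y| = 35 finds no solutions either.
No (x, y) in the scanned range satisfies the equation.

No integer solutions with |y| ≤ 35.


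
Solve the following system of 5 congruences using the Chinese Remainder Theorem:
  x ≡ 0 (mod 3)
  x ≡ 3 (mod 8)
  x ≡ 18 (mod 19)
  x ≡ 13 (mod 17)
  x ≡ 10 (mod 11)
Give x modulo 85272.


Product of moduli M = 3 · 8 · 19 · 17 · 11 = 85272.
Merge one congruence at a time:
  Start: x ≡ 0 (mod 3).
  Combine with x ≡ 3 (mod 8); new modulus lcm = 24.
    Write x = 0 + 3·t and substitute into x ≡ 3 (mod 8): 3·t ≡ 3 − 0 = 3 (mod 8).
    The inverse of 3 mod 8 is 3 (since 3·3 = 9 = 1·8 + 1), so t ≡ 3·3 = 9 ≡ 1 (mod 8).
    Then x = 0 + 3·1 = 3, valid modulo lcm(3, 8) = 24: x ≡ 3 (mod 24).
  Combine with x ≡ 18 (mod 19); new modulus lcm = 456.
    Write x = 3 + 24·t and substitute into x ≡ 18 (mod 19): 24·t ≡ 18 − 3 = 15 (mod 19).
    Reduce coefficients mod 19: 5·t ≡ 15 (mod 19).
    The inverse of 5 mod 19 is 4 (since 5·4 = 20 = 1·19 + 1), so t ≡ 4·15 = 60 ≡ 3 (mod 19).
    Then x = 3 + 24·3 = 75, valid modulo lcm(24, 19) = 456: x ≡ 75 (mod 456).
  Combine with x ≡ 13 (mod 17); new modulus lcm = 7752.
    Write x = 75 + 456·t and substitute into x ≡ 13 (mod 17): 456·t ≡ 13 − 75 = -62 (mod 17).
    Reduce coefficients mod 17: 14·t ≡ 6 (mod 17).
    The inverse of 14 mod 17 is 11 (since 14·11 = 154 = 9·17 + 1), so t ≡ 11·6 = 66 ≡ 15 (mod 17).
    Then x = 75 + 456·15 = 6915, valid modulo lcm(456, 17) = 7752: x ≡ 6915 (mod 7752).
  Combine with x ≡ 10 (mod 11); new modulus lcm = 85272.
    Write x = 6915 + 7752·t and substitute into x ≡ 10 (mod 11): 7752·t ≡ 10 − 6915 = -6905 (mod 11).
    Reduce coefficients mod 11: 8·t ≡ 3 (mod 11).
    The inverse of 8 mod 11 is 7 (since 8·7 = 56 = 5·11 + 1), so t ≡ 7·3 = 21 ≡ 10 (mod 11).
    Then x = 6915 + 7752·10 = 84435, valid modulo lcm(7752, 11) = 85272: x ≡ 84435 (mod 85272).
Verify against each original: 84435 mod 3 = 0, 84435 mod 8 = 3, 84435 mod 19 = 18, 84435 mod 17 = 13, 84435 mod 11 = 10.

x ≡ 84435 (mod 85272).


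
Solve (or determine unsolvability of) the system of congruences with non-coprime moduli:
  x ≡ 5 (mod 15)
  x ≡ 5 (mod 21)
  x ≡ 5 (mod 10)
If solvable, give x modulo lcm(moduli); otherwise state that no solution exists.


Moduli 15, 21, 10 are not pairwise coprime, so CRT works modulo lcm(m_i) when all pairwise compatibility conditions hold.
Pairwise compatibility: gcd(m_i, m_j) must divide a_i - a_j for every pair.
Merge one congruence at a time:
  Start: x ≡ 5 (mod 15).
  Combine with x ≡ 5 (mod 21): gcd(15, 21) = 3; 5 - 5 = 0, which IS divisible by 3, so compatible.
    Write x = 5 + 15·t and substitute into x ≡ 5 (mod 21): 15·t ≡ 5 − 5 = 0 (mod 21).
    Divide the congruence (and modulus) by g = 3: 5·t ≡ 0 (mod 7).
    The inverse of 5 mod 7 is 3 (since 5·3 = 15 = 2·7 + 1), so t ≡ 3·0 = 0 ≡ 0 (mod 7).
    Then x = 5 + 15·0 = 5, valid modulo lcm(15, 21) = 105: x ≡ 5 (mod 105).
  Combine with x ≡ 5 (mod 10): gcd(105, 10) = 5; 5 - 5 = 0, which IS divisible by 5, so compatible.
    Write x = 5 + 105·t and substitute into x ≡ 5 (mod 10): 105·t ≡ 5 − 5 = 0 (mod 10).
    Divide the congruence (and modulus) by g = 5: 21·t ≡ 0 (mod 2).
    Reduce coefficients mod 2: 1·t ≡ 0 (mod 2).
    So t ≡ 0 (mod 2).
    Then x = 5 + 105·0 = 5, valid modulo lcm(105, 10) = 210: x ≡ 5 (mod 210).
Verify: 5 mod 15 = 5, 5 mod 21 = 5, 5 mod 10 = 5.

x ≡ 5 (mod 210).


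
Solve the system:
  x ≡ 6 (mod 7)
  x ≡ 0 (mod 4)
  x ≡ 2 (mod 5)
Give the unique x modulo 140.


Moduli 7, 4, 5 are pairwise coprime; by CRT there is a unique solution modulo M = 7 · 4 · 5 = 140.
Solve pairwise, accumulating the modulus:
  Start with x ≡ 6 (mod 7).
  Combine with x ≡ 0 (mod 4): since gcd(7, 4) = 1, we get a unique residue mod 28.
    Write x = 6 + 7·t and substitute into x ≡ 0 (mod 4): 7·t ≡ 0 − 6 = -6 (mod 4).
    Reduce coefficients mod 4: 3·t ≡ 2 (mod 4).
    The inverse of 3 mod 4 is 3 (since 3·3 = 9 = 2·4 + 1), so t ≡ 3·2 = 6 ≡ 2 (mod 4).
    Then x = 6 + 7·2 = 20, valid modulo lcm(7, 4) = 28: x ≡ 20 (mod 28).
  Combine with x ≡ 2 (mod 5): since gcd(28, 5) = 1, we get a unique residue mod 140.
    Write x = 20 + 28·t and substitute into x ≡ 2 (mod 5): 28·t ≡ 2 − 20 = -18 (mod 5).
    Reduce coefficients mod 5: 3·t ≡ 2 (mod 5).
    The inverse of 3 mod 5 is 2 (since 3·2 = 6 = 1·5 + 1), so t ≡ 2·2 = 4 ≡ 4 (mod 5).
    Then x = 20 + 28·4 = 132, valid modulo lcm(28, 5) = 140: x ≡ 132 (mod 140).
Verify: 132 mod 7 = 6 ✓, 132 mod 4 = 0 ✓, 132 mod 5 = 2 ✓.

x ≡ 132 (mod 140).


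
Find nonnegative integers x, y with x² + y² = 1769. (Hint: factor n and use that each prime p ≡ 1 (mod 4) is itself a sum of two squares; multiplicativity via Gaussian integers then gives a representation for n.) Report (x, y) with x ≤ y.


Step 1: Factor n = 1769 = 29 · 61.
Step 2: Check the mod-4 condition on each prime factor: 29 ≡ 1 (mod 4), exponent 1; 61 ≡ 1 (mod 4), exponent 1.
All primes ≡ 3 (mod 4) appear to even exponent (or don't appear), so by the two-squares theorem n IS expressible as a sum of two squares.
Step 3: Build a representation. Here n = 29 · 61 is a product of primes ≡ 1 (mod 4). Each prime p ≡ 1 (mod 4) is itself a sum of two squares; find a² by testing p − a² for a perfect square:
  29: 29 − 1² = 28, 29 − 2² = 25 = 5² ⇒ 29 = 2² + 5².
  61: 61 − 1² = 60, 61 − 2² = 57, 61 − 3² = 52, 61 − 4² = 45, 61 − 5² = 36 = 6² ⇒ 61 = 5² + 6².
  Combine using the Brahmagupta–Fibonacci identity (a² + b²)(c² + d²) = (ac − bd)² + (ad + bc)² = (ac + bd)² + (ad − bc)²:
  29 · 61 = 1769: from (2² + 5²)(5² + 6²), take (2·5 − 5·6, 2·6 + 5·5) = (10 − 30, 12 + 25) = (-20, 37); dropping signs (only squares matter) gives (20, 37); check 20² + 37² = 400 + 1369 = 1769 ✓.
Step 4: Order so x ≤ y and verify: 20² + 37² = 400 + 1369 = 1769 = n. ✓

n = 1769 = 20² + 37² (one valid representation with x ≤ y).


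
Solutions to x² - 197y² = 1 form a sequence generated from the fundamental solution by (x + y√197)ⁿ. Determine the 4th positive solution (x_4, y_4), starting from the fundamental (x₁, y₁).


Step 1: Find the fundamental solution (x₁, y₁) of x² - 197y² = 1.
  Expand √197 as a continued fraction. a₀ = ⌊√197⌋ = 14; iterate m_{k+1} = d_k·a_k − m_k, d_{k+1} = (197 − m_{k+1}²)/d_k, a_{k+1} = ⌊(a₀ + m_{k+1})/d_{k+1}⌋ (starting m₀ = 0, d₀ = 1), with convergents p_k = a_k·p_{k-1} + p_{k-2}, q_k = a_k·q_{k-1} + q_{k-2} (p₋₁ = 1, q₋₁ = 0):
  k = 0: a₀ = 14; p₀/q₀ = 14/1; p₀² − 197·q₀² = 196 − 197 = -1.
  k = 1: m = 14, d = 1, a = ⌊(14 + 14)/1⌋ = 28; p/q = (28·14 + 1)/(28·1 + 0) = 393/28; p² − 197·q² = 154449 − 154448 = 1.
  The first convergent with p² − 197·q² = 1 gives the fundamental solution (x₁, y₁) = (393, 28).
Step 2: Apply the recurrence (x_{n+1}, y_{n+1}) = (x₁x_n + 197y₁y_n, x₁y_n + y₁x_n) repeatedly.
  From (x_1, y_1) = (393, 28): x_2 = 393·393 + 197·28·28 = 308897; y_2 = 393·28 + 28·393 = 22008.
  From (x_2, y_2) = (308897, 22008): x_3 = 393·308897 + 197·28·22008 = 242792649; y_3 = 393·22008 + 28·308897 = 17298260.
  From (x_3, y_3) = (242792649, 17298260): x_4 = 393·242792649 + 197·28·17298260 = 190834713217; y_4 = 393·17298260 + 28·242792649 = 13596410352.
Step 3: Verify x_4² - 197·y_4² = 36417887768614634489089 - 36417887768614634489088 = 1 (should be 1). ✓

(x_1, y_1) = (393, 28); (x_4, y_4) = (190834713217, 13596410352).


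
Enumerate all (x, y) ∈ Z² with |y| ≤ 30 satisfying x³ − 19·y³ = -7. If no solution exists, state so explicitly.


The equation is x³ - 19y³ = -7. For fixed y, x³ = 19·y³ − 7, so a solution requires the RHS to be a perfect cube.
Strategy: iterate y from -30 to 30, compute RHS = 19·y³ − 7, and check whether it is a (positive or negative) perfect cube.
Check small values of y:
  y = 0: RHS = -7 is not a perfect cube.
  y = 1: RHS = 12 is not a perfect cube.
  y = -1: RHS = -26 is not a perfect cube.
  y = 2: RHS = 145 is not a perfect cube.
  y = -2: RHS = -159 is not a perfect cube.
  y = 3: RHS = 506 is not a perfect cube.
  y = -3: RHS = -520 is not a perfect cube.
Continuing the search up to |y| = 30 finds no solutions either.
No (x, y) in the scanned range satisfies the equation.

No integer solutions with |y| ≤ 30.


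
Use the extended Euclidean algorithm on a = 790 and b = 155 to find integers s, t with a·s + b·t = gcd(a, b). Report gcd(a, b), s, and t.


Euclidean algorithm on (790, 155) — divide until remainder is 0:
  790 = 5 · 155 + 15
  155 = 10 · 15 + 5
  15 = 3 · 5 + 0
gcd(790, 155) = 5.
Track Bezout coefficients alongside the remainders: start with r₀ = 790 = a·1 + b·0 (s = 1, t = 0) and r₁ = 155 = a·0 + b·1 (s = 0, t = 1); each new remainder r_{k+1} = r_{k-1} − q_k·r_k inherits s_{k+1} = s_{k-1} − q_k·s_k, t_{k+1} = t_{k-1} − q_k·t_k, so r_k = a·s_k + b·t_k at every step:
  q = 5: r = 15, s = 1 − 5·0 = 1, t = 0 − 5·1 = -5  (check: 790·1 + 155·(-5) = 15)
  q = 10: r = 5, s = 0 − 10·1 = -10, t = 1 − 10·(-5) = 51  (check: 790·(-10) + 155·51 = 5)
The row with r = 5 (the gcd) gives the Bezout coefficients s = -10, t = 51.
Result: 790 · (-10) + 155 · (51) = 5.

gcd(790, 155) = 5; s = -10, t = 51 (check: 790·(-10) + 155·51 = 5).


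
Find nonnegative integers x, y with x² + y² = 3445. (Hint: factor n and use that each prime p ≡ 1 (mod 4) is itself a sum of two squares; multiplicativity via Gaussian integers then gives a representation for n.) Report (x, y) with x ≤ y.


Step 1: Factor n = 3445 = 5 · 13 · 53.
Step 2: Check the mod-4 condition on each prime factor: 5 ≡ 1 (mod 4), exponent 1; 13 ≡ 1 (mod 4), exponent 1; 53 ≡ 1 (mod 4), exponent 1.
All primes ≡ 3 (mod 4) appear to even exponent (or don't appear), so by the two-squares theorem n IS expressible as a sum of two squares.
Step 3: Build a representation. Here n = 5 · 13 · 53 is a product of primes ≡ 1 (mod 4). Each prime p ≡ 1 (mod 4) is itself a sum of two squares; find a² by testing p − a² for a perfect square:
  5: 5 − 1² = 4 = 2² ⇒ 5 = 1² + 2².
  13: 13 − 1² = 12, 13 − 2² = 9 = 3² ⇒ 13 = 2² + 3².
  53: 53 − 1² = 52, 53 − 2² = 49 = 7² ⇒ 53 = 2² + 7².
  Combine using the Brahmagupta–Fibonacci identity (a² + b²)(c² + d²) = (ac − bd)² + (ad + bc)² = (ac + bd)² + (ad − bc)²:
  5 · 13 = 65: from (1² + 2²)(2² + 3²), take (1·2 − 2·3, 1·3 + 2·2) = (2 − 6, 3 + 4) = (-4, 7); dropping signs (only squares matter) gives (4, 7); check 4² + 7² = 16 + 49 = 65 ✓.
  65 · 53 = 3445: from (4² + 7²)(2² + 7²), take (4·2 − 7·7, 4·7 + 7·2) = (8 − 49, 28 + 14) = (-41, 42); dropping signs (only squares matter) gives (41, 42); check 41² + 42² = 1681 + 1764 = 3445 ✓.
Step 4: Order so x ≤ y and verify: 41² + 42² = 1681 + 1764 = 3445 = n. ✓

n = 3445 = 41² + 42² (one valid representation with x ≤ y).


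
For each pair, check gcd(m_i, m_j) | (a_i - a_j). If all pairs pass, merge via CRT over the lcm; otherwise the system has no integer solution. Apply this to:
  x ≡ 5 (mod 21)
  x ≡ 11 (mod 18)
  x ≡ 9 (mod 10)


Moduli 21, 18, 10 are not pairwise coprime, so CRT works modulo lcm(m_i) when all pairwise compatibility conditions hold.
Pairwise compatibility: gcd(m_i, m_j) must divide a_i - a_j for every pair.
Merge one congruence at a time:
  Start: x ≡ 5 (mod 21).
  Combine with x ≡ 11 (mod 18): gcd(21, 18) = 3; 11 - 5 = 6, which IS divisible by 3, so compatible.
    Write x = 5 + 21·t and substitute into x ≡ 11 (mod 18): 21·t ≡ 11 − 5 = 6 (mod 18).
    Divide the congruence (and modulus) by g = 3: 7·t ≡ 2 (mod 6).
    Reduce coefficients mod 6: 1·t ≡ 2 (mod 6).
    So t ≡ 2 (mod 6).
    Then x = 5 + 21·2 = 47, valid modulo lcm(21, 18) = 126: x ≡ 47 (mod 126).
  Combine with x ≡ 9 (mod 10): gcd(126, 10) = 2; 9 - 47 = -38, which IS divisible by 2, so compatible.
    Write x = 47 + 126·t and substitute into x ≡ 9 (mod 10): 126·t ≡ 9 − 47 = -38 (mod 10).
    Divide the congruence (and modulus) by g = 2: 63·t ≡ -19 (mod 5).
    Reduce coefficients mod 5: 3·t ≡ 1 (mod 5).
    The inverse of 3 mod 5 is 2 (since 3·2 = 6 = 1·5 + 1), so t ≡ 2·1 = 2 ≡ 2 (mod 5).
    Then x = 47 + 126·2 = 299, valid modulo lcm(126, 10) = 630: x ≡ 299 (mod 630).
Verify: 299 mod 21 = 5, 299 mod 18 = 11, 299 mod 10 = 9.

x ≡ 299 (mod 630).


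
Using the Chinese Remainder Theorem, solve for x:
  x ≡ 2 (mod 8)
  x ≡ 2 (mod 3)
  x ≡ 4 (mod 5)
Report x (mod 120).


Moduli 8, 3, 5 are pairwise coprime; by CRT there is a unique solution modulo M = 8 · 3 · 5 = 120.
Solve pairwise, accumulating the modulus:
  Start with x ≡ 2 (mod 8).
  Combine with x ≡ 2 (mod 3): since gcd(8, 3) = 1, we get a unique residue mod 24.
    Write x = 2 + 8·t and substitute into x ≡ 2 (mod 3): 8·t ≡ 2 − 2 = 0 (mod 3).
    Reduce coefficients mod 3: 2·t ≡ 0 (mod 3).
    The inverse of 2 mod 3 is 2 (since 2·2 = 4 = 1·3 + 1), so t ≡ 2·0 = 0 ≡ 0 (mod 3).
    Then x = 2 + 8·0 = 2, valid modulo lcm(8, 3) = 24: x ≡ 2 (mod 24).
  Combine with x ≡ 4 (mod 5): since gcd(24, 5) = 1, we get a unique residue mod 120.
    Write x = 2 + 24·t and substitute into x ≡ 4 (mod 5): 24·t ≡ 4 − 2 = 2 (mod 5).
    Reduce coefficients mod 5: 4·t ≡ 2 (mod 5).
    The inverse of 4 mod 5 is 4 (since 4·4 = 16 = 3·5 + 1), so t ≡ 4·2 = 8 ≡ 3 (mod 5).
    Then x = 2 + 24·3 = 74, valid modulo lcm(24, 5) = 120: x ≡ 74 (mod 120).
Verify: 74 mod 8 = 2 ✓, 74 mod 3 = 2 ✓, 74 mod 5 = 4 ✓.

x ≡ 74 (mod 120).


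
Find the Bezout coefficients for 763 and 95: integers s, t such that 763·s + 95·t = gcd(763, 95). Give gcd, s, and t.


Euclidean algorithm on (763, 95) — divide until remainder is 0:
  763 = 8 · 95 + 3
  95 = 31 · 3 + 2
  3 = 1 · 2 + 1
  2 = 2 · 1 + 0
gcd(763, 95) = 1.
Track Bezout coefficients alongside the remainders: start with r₀ = 763 = a·1 + b·0 (s = 1, t = 0) and r₁ = 95 = a·0 + b·1 (s = 0, t = 1); each new remainder r_{k+1} = r_{k-1} − q_k·r_k inherits s_{k+1} = s_{k-1} − q_k·s_k, t_{k+1} = t_{k-1} − q_k·t_k, so r_k = a·s_k + b·t_k at every step:
  q = 8: r = 3, s = 1 − 8·0 = 1, t = 0 − 8·1 = -8  (check: 763·1 + 95·(-8) = 3)
  q = 31: r = 2, s = 0 − 31·1 = -31, t = 1 − 31·(-8) = 249  (check: 763·(-31) + 95·249 = 2)
  q = 1: r = 1, s = 1 − 1·(-31) = 32, t = -8 − 1·249 = -257  (check: 763·32 + 95·(-257) = 1)
The row with r = 1 (the gcd) gives the Bezout coefficients s = 32, t = -257.
Result: 763 · (32) + 95 · (-257) = 1.

gcd(763, 95) = 1; s = 32, t = -257 (check: 763·32 + 95·(-257) = 1).


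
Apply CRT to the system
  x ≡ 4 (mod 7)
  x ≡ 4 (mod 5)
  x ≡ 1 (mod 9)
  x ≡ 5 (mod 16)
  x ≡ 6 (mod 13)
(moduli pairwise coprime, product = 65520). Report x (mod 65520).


Product of moduli M = 7 · 5 · 9 · 16 · 13 = 65520.
Merge one congruence at a time:
  Start: x ≡ 4 (mod 7).
  Combine with x ≡ 4 (mod 5); new modulus lcm = 35.
    Write x = 4 + 7·t and substitute into x ≡ 4 (mod 5): 7·t ≡ 4 − 4 = 0 (mod 5).
    Reduce coefficients mod 5: 2·t ≡ 0 (mod 5).
    The inverse of 2 mod 5 is 3 (since 2·3 = 6 = 1·5 + 1), so t ≡ 3·0 = 0 ≡ 0 (mod 5).
    Then x = 4 + 7·0 = 4, valid modulo lcm(7, 5) = 35: x ≡ 4 (mod 35).
  Combine with x ≡ 1 (mod 9); new modulus lcm = 315.
    Write x = 4 + 35·t and substitute into x ≡ 1 (mod 9): 35·t ≡ 1 − 4 = -3 (mod 9).
    Reduce coefficients mod 9: 8·t ≡ 6 (mod 9).
    The inverse of 8 mod 9 is 8 (since 8·8 = 64 = 7·9 + 1), so t ≡ 8·6 = 48 ≡ 3 (mod 9).
    Then x = 4 + 35·3 = 109, valid modulo lcm(35, 9) = 315: x ≡ 109 (mod 315).
  Combine with x ≡ 5 (mod 16); new modulus lcm = 5040.
    Write x = 109 + 315·t and substitute into x ≡ 5 (mod 16): 315·t ≡ 5 − 109 = -104 (mod 16).
    Reduce coefficients mod 16: 11·t ≡ 8 (mod 16).
    The inverse of 11 mod 16 is 3 (since 11·3 = 33 = 2·16 + 1), so t ≡ 3·8 = 24 ≡ 8 (mod 16).
    Then x = 109 + 315·8 = 2629, valid modulo lcm(315, 16) = 5040: x ≡ 2629 (mod 5040).
  Combine with x ≡ 6 (mod 13); new modulus lcm = 65520.
    Write x = 2629 + 5040·t and substitute into x ≡ 6 (mod 13): 5040·t ≡ 6 − 2629 = -2623 (mod 13).
    Reduce coefficients mod 13: 9·t ≡ 3 (mod 13).
    The inverse of 9 mod 13 is 3 (since 9·3 = 27 = 2·13 + 1), so t ≡ 3·3 = 9 ≡ 9 (mod 13).
    Then x = 2629 + 5040·9 = 47989, valid modulo lcm(5040, 13) = 65520: x ≡ 47989 (mod 65520).
Verify against each original: 47989 mod 7 = 4, 47989 mod 5 = 4, 47989 mod 9 = 1, 47989 mod 16 = 5, 47989 mod 13 = 6.

x ≡ 47989 (mod 65520).


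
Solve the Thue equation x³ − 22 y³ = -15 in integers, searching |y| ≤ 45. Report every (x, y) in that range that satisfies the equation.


The equation is x³ - 22y³ = -15. For fixed y, x³ = 22·y³ − 15, so a solution requires the RHS to be a perfect cube.
Strategy: iterate y from -45 to 45, compute RHS = 22·y³ − 15, and check whether it is a (positive or negative) perfect cube.
Check small values of y:
  y = 0: RHS = -15 is not a perfect cube.
  y = 1: RHS = 7 is not a perfect cube.
  y = -1: RHS = -37 is not a perfect cube.
  y = 2: RHS = 161 is not a perfect cube.
  y = -2: RHS = -191 is not a perfect cube.
  y = 3: RHS = 579 is not a perfect cube.
  y = -3: RHS = -609 is not a perfect cube.
Continuing the search up to |y| = 45 finds no solutions either.
No (x, y) in the scanned range satisfies the equation.

No integer solutions with |y| ≤ 45.
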